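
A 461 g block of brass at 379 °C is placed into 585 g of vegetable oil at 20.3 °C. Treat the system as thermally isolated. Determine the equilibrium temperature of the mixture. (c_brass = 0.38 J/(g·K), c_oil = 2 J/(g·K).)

Set heat shed by the hot body equal to heat absorbed by the cold body:
461·0.38·(379 − T) = 585·2·(T − 20.3)
175.18(379 − T) = 1170(T − 20.3)
1345.2 T = 90144  ⇒  T ≈ 67.01 °C

T_f ≈ 67.0 °C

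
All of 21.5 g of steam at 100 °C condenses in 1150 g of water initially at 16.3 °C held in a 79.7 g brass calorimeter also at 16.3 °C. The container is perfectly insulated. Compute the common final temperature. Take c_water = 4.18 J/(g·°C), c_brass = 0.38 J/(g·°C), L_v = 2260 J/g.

T_f ≈ 27.7 °C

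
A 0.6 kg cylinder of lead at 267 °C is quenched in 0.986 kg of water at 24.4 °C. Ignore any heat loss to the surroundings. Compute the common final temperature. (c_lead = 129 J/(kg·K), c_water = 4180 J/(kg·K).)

T_f = Σ m_i c_i T_i / Σ m_i c_i:
T_f = (77.4*267 + 4121.5*24.4) / (77.4 + 4121.5)
    = 121230 / 4198.9 ≈ 28.87 °C

T_f ≈ 28.9 °C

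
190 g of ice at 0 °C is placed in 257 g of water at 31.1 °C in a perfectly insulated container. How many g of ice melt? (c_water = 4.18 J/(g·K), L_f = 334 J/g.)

m_melted ≈ 100 g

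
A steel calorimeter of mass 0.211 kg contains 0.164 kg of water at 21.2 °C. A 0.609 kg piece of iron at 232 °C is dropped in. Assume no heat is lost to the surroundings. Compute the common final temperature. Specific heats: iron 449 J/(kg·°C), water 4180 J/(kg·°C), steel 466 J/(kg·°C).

Heat gained plus heat lost sum to zero:
0.609×449×(T − 232) + 0.164×4180×(T − 21.2) + 0.211×466×(T − 21.2) = 0
273.44(T − 232) + 685.52(T − 21.2) + 98.33(T − 21.2) = 0
1057.3 T = 80056
T = 80056/1057.3 ≈ 75.72 °C

T_f ≈ 75.7 °C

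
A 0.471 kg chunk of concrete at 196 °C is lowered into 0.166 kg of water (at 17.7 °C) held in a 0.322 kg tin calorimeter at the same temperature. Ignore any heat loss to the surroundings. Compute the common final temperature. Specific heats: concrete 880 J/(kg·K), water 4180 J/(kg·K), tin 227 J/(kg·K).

Conservation of energy gives ΣQ = 0:
0.471*880*(T − 196) + 0.166*4180*(T − 17.7) + 0.322*227*(T − 17.7) = 0
414.48(T − 196) + 693.88(T − 17.7) + 73.09(T − 17.7) = 0
(414.48 + 693.88 + 73.09) T = 414.48*196 + 693.88*17.7 + 73.09*17.7
T ≈ 80.25 °C

T_f ≈ 80.3 °C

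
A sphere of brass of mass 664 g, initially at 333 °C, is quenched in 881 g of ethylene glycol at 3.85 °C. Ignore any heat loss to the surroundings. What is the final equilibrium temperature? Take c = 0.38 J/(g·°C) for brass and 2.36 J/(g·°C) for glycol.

T_f ≈ 39.5 °C

|Q_brass| = |Q_glycol|:
664×0.38×(333 − T) = 881×2.36×(T − 3.85)
252.32(333 − T) = 2079.2(T − 3.85)
2331.5 T = 92027  ⇒  T ≈ 39.47 °C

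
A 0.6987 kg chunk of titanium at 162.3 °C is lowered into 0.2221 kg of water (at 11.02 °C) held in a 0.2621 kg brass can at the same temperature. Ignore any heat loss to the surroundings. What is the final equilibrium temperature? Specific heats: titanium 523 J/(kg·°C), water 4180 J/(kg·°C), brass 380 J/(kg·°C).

T_f ≈ 50.7 °C

Net heat exchanged in the isolated system is zero:
0.6987*523*(T − 162.3) + 0.2221*4180*(T − 11.02) + 0.2621*380*(T − 11.02) = 0
365.42(T − 162.3) + 928.38(T − 11.02) + 99.6(T − 11.02) = 0
(365.42 + 928.38 + 99.6) T = 365.42*162.3 + 928.38*11.02 + 99.6*11.02
T = 70636 / 1393.4 = 50.7 °C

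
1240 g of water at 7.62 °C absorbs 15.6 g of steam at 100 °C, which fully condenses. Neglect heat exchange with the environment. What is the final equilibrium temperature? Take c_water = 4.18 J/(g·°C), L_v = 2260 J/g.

T_f ≈ 15.5 °C

Conservation of energy gives ΣQ = 0:
steam→water at 100 °C releases m L_v = 15.6·2260 = 35256; condensed water 100 °C→T: 65.21(T − 100); water warms: 1240·4.18·(T − 7.62) = 5183.2(T − 7.62)
5248.4 T = 35256 + 6520.8 + 39496 = 81273
T ≈ 15.49 °C, under the boiling point, so the assumption holds.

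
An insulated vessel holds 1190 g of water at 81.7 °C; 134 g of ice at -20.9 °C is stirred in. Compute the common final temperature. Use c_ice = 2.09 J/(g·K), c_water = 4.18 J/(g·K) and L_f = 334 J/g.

Net heat exchanged in the isolated system is zero:
ice -20.9→0 °C: 134·2.09·20.9 = 5853.3
  latent heat to melt: 134·334 = 44756
  meltwater 0→T: 134·4.18·T = 560.12 T
  water cools: 1190·4.18·(T − 81.7) = 4974.2(T − 81.7)
5534.3 T = 406392 − 50609 = 355783
T ≈ 64.29 °C. Since T > 0 °C, the all-ice-melts assumption holds.

T_f ≈ 64.3 °C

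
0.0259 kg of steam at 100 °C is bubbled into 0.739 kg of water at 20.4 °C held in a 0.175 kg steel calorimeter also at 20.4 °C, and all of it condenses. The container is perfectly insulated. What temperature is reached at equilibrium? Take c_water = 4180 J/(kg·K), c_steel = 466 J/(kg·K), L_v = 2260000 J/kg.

Let T be the final temperature. ΣQ_i = 0:
latent heat released on condensation: 0.0259×2260000 = 58534; condensate cools 100→T: 0.0259×4180×(T − 100) = 108.26(T − 100); water warms: 0.739×4180×(T − 20.4) = 3089(T − 20.4); cup: 81.55(T − 20.4)
3278.8 T = 58534 + 10826 + 64680 = 134040
T ≈ 40.88 °C — below 100 °C, confirming all the steam condensed.

T_f ≈ 40.9 °C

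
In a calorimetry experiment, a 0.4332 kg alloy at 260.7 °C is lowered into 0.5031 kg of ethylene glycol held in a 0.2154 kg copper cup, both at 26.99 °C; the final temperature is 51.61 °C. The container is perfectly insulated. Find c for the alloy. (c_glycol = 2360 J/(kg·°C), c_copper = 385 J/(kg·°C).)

c ≈ 345 J/(kg·°C)

Let T be the final temperature. ΣQ_i = 0:
0.4332·c·(51.61 − 260.7) + 0.5031·2360·(51.61 − 26.99) + 0.2154·385·(51.61 − 26.99) = 0
-90.58 c = -31273
c = -31273/-90.58 ≈ 345.3 J/(kg·°C)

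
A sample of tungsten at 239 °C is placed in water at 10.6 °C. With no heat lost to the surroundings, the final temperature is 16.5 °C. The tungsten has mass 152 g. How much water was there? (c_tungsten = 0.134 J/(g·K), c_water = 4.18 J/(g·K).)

m ≈ 184 g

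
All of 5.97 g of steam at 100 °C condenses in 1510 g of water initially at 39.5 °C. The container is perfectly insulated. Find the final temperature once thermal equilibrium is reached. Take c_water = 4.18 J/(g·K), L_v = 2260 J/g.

T_f ≈ 41.9 °C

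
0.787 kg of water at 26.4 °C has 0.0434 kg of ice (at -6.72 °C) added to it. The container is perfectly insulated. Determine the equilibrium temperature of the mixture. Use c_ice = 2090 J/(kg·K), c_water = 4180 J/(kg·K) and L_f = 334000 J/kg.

T_f ≈ 20.7 °C

Taking heat into each body as positive, Σ m c ΔT = 0:
warm ice to 0 °C: 0.0434·2090·(0 − (-6.72)) = 609.54; latent heat to melt: 0.0434·334000 = 14496; meltwater 0→T: 0.0434·4180·T = 181.41 T; water: 3289.7(T − 26.4)
3471.1 T = 86847 − 15105 = 71742
T ≈ 20.67 °C — above 0 °C, consistent with complete melting.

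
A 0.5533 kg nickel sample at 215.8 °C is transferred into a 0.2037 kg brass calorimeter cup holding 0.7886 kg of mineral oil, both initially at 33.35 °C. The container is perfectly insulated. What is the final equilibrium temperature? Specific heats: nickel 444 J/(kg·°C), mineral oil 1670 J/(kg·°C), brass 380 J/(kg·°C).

Heat gained plus heat lost sum to zero:
0.5533*444*(T − 215.8) + 0.7886*1670*(T − 33.35) + 0.2037*380*(T − 33.35) = 0
245.67(T − 215.8) + 1317(T − 33.35) + 77.41(T − 33.35) = 0
1640 T = 99517
T ≈ 60.68 °C

T_f ≈ 60.7 °C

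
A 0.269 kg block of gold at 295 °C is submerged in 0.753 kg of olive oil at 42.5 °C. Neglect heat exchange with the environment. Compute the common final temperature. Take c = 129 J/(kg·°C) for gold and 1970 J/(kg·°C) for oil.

Heat lost by the gold equals heat gained by the oil:
0.269×129×(295 − T) = 0.753×1970×(T − 42.5)
34.7(295 − T) = 1483.4(T − 42.5)
1518.1 T = 73282  ⇒  T ≈ 48.27 °C

T_f ≈ 48.3 °C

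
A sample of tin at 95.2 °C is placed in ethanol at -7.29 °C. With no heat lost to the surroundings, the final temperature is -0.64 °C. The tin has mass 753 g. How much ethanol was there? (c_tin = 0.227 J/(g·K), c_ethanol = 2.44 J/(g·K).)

Heat gained plus heat lost sum to zero:
753×0.227×(-0.64 − 95.2) + m×2.44×(-0.64 − (-7.29)) = 0
16.23 m = 16382
m = 16382/16.23 ≈ 1010 g

m ≈ 1010 g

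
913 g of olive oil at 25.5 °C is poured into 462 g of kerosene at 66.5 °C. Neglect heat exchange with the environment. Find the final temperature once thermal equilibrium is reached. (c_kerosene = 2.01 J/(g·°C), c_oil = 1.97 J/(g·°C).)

T_f ≈ 39.5 °C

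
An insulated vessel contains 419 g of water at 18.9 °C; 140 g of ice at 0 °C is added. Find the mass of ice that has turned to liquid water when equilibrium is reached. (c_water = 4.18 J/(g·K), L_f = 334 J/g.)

m_melted ≈ 99.1 g

Water can give up m c ΔT = 419·4.18·18.9 = 33102 J before reaching 0 °C.
Melting all 140 g of ice would need 140·334 = 46760 J.
Since 33102 < 46760 J, not all the ice melts; equilibrium is at 0 °C.
m_melt = 33102 / L_f = 99.11 g.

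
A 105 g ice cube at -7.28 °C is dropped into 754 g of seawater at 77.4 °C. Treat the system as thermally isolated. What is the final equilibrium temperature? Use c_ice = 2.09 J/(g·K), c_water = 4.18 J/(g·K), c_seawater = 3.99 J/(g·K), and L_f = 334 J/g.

Conservation of energy gives ΣQ = 0:
warm ice to 0 °C: 105·2.09·(0 − (-7.28)) = 1597.6
  melt ice: 105·334 = 35070
  warm the meltwater: 438.9 T
  seawater: 3008.5(T − 77.4)
3447.4 T = 232855 − 36668 = 196187
T ≈ 56.91 °C (positive, so assuming full melt was valid).

T_f ≈ 56.9 °C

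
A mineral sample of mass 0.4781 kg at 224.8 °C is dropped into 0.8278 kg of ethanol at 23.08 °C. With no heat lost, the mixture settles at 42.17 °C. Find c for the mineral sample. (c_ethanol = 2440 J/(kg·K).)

c ≈ 442 J/(kg·K)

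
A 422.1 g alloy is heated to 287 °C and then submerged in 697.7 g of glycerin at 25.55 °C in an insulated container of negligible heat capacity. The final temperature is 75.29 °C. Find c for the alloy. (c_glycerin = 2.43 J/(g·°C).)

c ≈ 0.944 J/(g·°C)

Taking heat into each body as positive, Σ m c ΔT = 0:
422.1×c×(75.29 − 287) + 697.7×2.43×(75.29 − 25.55) = 0
-89363 c = -84330
c = -84330/-89363 ≈ 0.9437 J/(g·°C)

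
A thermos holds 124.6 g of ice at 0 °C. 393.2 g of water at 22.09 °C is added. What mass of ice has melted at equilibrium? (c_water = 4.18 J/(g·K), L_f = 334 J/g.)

m_melted ≈ 109 g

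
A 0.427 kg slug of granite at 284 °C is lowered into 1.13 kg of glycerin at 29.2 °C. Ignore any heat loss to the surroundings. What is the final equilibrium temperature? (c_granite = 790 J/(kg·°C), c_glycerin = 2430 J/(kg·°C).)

T_f ≈ 57.1 °C

Setting the total heat transfer to zero:
0.427*790*(T − 284) + 1.13*2430*(T − 29.2) = 0
(337.33 + 2745.9) T = 337.33*284 + 2745.9*29.2
T ≈ 57.08 °C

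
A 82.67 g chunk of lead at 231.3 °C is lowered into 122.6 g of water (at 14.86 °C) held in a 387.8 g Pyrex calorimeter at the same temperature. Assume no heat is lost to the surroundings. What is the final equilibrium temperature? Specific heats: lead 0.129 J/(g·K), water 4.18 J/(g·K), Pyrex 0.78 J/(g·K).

T_f ≈ 17.7 °C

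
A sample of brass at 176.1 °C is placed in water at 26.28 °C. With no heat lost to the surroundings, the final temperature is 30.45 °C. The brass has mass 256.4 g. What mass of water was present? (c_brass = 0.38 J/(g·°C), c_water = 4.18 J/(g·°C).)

Energy conservation, ΣQ = 0:
256.4·0.38·(30.45 − 176.1) + m·4.18·(30.45 − 26.28) = 0
17.43 m = 14191
m = 14191/17.43 ≈ 814.1 g

m ≈ 814 g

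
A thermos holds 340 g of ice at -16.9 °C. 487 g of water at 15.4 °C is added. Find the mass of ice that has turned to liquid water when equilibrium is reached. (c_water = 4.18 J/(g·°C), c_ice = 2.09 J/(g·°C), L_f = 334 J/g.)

Water can give up m c ΔT = 487×4.18×15.4 = 31349 J before reaching 0 °C.
Of that, 340×2.09×16.9 = 12009 J goes to bring the ice to 0 °C, leaving 19340 J.
Fully melting the ice requires m_ice L_f = 340×334 = 113560 J.
That's not enough to melt it all — equilibrium is at 0 °C with ice remaining.
m_melt = 19340 / L_f = 57.9 g.

m_melted ≈ 57.9 g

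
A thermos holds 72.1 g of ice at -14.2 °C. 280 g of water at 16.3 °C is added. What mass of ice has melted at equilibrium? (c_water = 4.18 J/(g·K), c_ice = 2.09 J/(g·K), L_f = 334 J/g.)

Water can give up m c ΔT = 280×4.18×16.3 = 19078 J before reaching 0 °C.
Warming the ice to 0 °C takes 72.1×2.09×14.2 = 2139.8 J, leaving 16938 J for melting.
Fully melting the ice requires m_ice L_f = 72.1×334 = 24081 J.
16938 J < 24081 J, so only part of the ice melts and the system sits at 0 °C.
m_melt = 16938 / L_f = 50.71 g.

m_melted ≈ 50.7 g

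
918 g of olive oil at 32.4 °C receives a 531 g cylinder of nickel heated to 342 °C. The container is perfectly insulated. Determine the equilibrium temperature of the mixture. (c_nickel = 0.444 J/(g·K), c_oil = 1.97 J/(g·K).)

T_f ≈ 68.1 °C

With ΣQ=0 the equilibrium temperature is the m·c-weighted mean:
T_f = (235.76·342 + 1808.5·32.4) / (235.76 + 1808.5)
    = 139225 / 2044.2 ≈ 68.11 °C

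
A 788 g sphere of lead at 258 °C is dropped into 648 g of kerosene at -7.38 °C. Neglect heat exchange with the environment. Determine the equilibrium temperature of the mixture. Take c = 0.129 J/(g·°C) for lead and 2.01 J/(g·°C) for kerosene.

T_f ≈ 11.8 °C

T_f = Σ m_i c_i T_i / Σ m_i c_i:
T_f = (101.65×258 + 1302.5×(-7.38)) / (101.65 + 1302.5)
    = 16614 / 1404.1 ≈ 11.83 °C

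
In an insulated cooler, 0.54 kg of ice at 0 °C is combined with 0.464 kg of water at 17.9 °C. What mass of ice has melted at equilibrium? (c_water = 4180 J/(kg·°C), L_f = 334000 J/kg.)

Water can give up m c ΔT = 0.464·4180·17.9 = 34717 J before reaching 0 °C.
Melting all 0.54 kg of ice would need 0.54·334000 = 180360 J.
That's not enough to melt it all — equilibrium is at 0 °C with ice remaining.
m_melted·334000 = 34717  ⇒  m_melted ≈ 0.1039 kg.

m_melted ≈ 0.104 kg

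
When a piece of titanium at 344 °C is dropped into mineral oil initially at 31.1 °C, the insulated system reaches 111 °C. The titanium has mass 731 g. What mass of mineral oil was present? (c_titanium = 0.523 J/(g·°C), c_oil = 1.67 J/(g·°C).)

|Q_titanium| = |Q_oil|:
731×0.523×(344 − 111) = m×1.67×(111 − 31.1)
133.43 m = 89079  ⇒  m ≈ 667.6 g

m ≈ 668 g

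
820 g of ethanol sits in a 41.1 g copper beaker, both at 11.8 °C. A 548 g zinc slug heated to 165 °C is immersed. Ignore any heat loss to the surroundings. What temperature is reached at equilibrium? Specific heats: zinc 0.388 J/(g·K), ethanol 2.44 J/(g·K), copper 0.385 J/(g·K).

T_f ≈ 26.4 °C

Energy conservation, ΣQ = 0:
548*0.388*(T − 165) + 820*2.44*(T − 11.8) + 41.1*0.385*(T − 11.8) = 0
2229.2 T = 58879
T ≈ 26.41 °C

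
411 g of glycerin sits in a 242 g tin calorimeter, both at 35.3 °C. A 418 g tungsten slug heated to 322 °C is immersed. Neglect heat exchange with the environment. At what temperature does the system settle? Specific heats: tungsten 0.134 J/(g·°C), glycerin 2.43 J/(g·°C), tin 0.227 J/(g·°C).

T_f ≈ 49.8 °C

Let T be the final temperature. ΣQ_i = 0:
418×0.134×(T − 322) + 411×2.43×(T − 35.3) + 242×0.227×(T − 35.3) = 0
(56.01 + 998.73 + 54.93) T = 56.01×322 + 998.73×35.3 + 54.93×35.3
T = 55230 / 1109.7 = 49.8 °C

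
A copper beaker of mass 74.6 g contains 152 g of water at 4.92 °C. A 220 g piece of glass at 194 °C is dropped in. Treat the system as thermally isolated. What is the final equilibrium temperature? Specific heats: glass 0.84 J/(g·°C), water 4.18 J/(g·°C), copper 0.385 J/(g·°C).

T_f ≈ 46.1 °C

Let T be the final temperature. ΣQ_i = 0:
220×0.84×(T − 194) + 152×4.18×(T − 4.92) + 74.6×0.385×(T − 4.92) = 0
848.88 T = 39118
T = 39118/848.88 ≈ 46.08 °C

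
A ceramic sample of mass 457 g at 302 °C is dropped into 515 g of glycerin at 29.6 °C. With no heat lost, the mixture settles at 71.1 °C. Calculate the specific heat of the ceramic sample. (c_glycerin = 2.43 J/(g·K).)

Energy conservation, ΣQ = 0:
457×c×(71.1 − 302) + 515×2.43×(71.1 − 29.6) = 0
-105521 c = -51935
c = -51935/-105521 ≈ 0.4922 J/(g·K)

c ≈ 0.492 J/(g·K)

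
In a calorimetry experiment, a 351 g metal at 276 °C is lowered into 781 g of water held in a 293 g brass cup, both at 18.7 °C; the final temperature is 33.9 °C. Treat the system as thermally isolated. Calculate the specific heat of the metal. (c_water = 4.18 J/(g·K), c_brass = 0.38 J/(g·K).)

Heat gained plus heat lost sum to zero:
351×c×(33.9 − 276) + 781×4.18×(33.9 − 18.7) + 293×0.38×(33.9 − 18.7) = 0
-84977 c = -51314
c = -51314/-84977 ≈ 0.6039 J/(g·K)

c ≈ 0.604 J/(g·K)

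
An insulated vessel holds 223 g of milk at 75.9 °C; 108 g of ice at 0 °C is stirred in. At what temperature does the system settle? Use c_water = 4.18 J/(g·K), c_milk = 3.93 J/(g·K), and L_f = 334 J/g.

Energy conservation, ΣQ = 0:
latent heat to melt: 108·334 = 36072; warm the meltwater: 451.44 T; milk cools: 223·3.93·(T − 75.9) = 876.39(T − 75.9)
1327.8 T = 66518 − 36072 = 30446
T ≈ 22.93 °C. Since T > 0 °C, the all-ice-melts assumption holds.

T_f ≈ 22.9 °C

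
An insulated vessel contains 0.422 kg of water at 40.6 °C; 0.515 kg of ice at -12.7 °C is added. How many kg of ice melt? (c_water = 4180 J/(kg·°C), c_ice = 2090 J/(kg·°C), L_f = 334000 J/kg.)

m_melted ≈ 0.173 kg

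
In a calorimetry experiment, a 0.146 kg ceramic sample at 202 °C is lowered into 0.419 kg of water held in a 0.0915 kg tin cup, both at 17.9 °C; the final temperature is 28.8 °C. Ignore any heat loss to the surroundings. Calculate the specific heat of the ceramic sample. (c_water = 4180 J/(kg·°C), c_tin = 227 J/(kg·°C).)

c ≈ 764 J/(kg·°C)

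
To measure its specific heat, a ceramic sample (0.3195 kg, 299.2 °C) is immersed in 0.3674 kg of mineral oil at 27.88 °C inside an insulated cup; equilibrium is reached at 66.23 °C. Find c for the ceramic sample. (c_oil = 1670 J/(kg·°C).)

c ≈ 316 J/(kg·°C)

Setting the total heat transfer to zero:
0.3195×c×(66.23 − 299.2) + 0.3674×1670×(66.23 − 27.88) = 0
-74.43 c = -23530
c = -23530/-74.43 ≈ 316.1 J/(kg·°C)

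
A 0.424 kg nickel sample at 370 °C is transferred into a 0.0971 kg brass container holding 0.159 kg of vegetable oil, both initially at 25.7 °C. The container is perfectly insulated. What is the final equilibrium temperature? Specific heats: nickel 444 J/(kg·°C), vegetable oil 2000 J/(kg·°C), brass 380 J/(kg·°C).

T_f ≈ 145.0 °C

Taking heat into each body as positive, Σ m c ΔT = 0:
0.424·444·(T − 370) + 0.159·2000·(T − 25.7) + 0.0971·380·(T − 25.7) = 0
188.26(T − 370) + 318(T − 25.7) + 36.9(T − 25.7) = 0
543.15 T = 78776
T = 78776 / 543.15 = 145 °C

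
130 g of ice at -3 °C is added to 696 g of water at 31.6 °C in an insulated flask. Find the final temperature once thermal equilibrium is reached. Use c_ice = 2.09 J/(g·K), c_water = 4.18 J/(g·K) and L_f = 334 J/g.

Conservation of energy gives ΣQ = 0:
warm ice to 0 °C: 130·2.09·(0 − (-3)) = 815.1
  latent heat to melt: 130·334 = 43420
  meltwater 0→T: 130·4.18·T = 543.4 T
  water: 2909.3(T − 31.6)
3452.7 T = 91933 − 44235 = 47698
T ≈ 13.81 °C (positive, so assuming full melt was valid).

T_f ≈ 13.8 °C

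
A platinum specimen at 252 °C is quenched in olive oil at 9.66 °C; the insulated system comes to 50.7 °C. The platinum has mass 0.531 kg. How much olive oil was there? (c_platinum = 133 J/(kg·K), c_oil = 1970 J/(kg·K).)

m ≈ 0.176 kg

Heat lost by the platinum = heat gained by the oil:
0.531×133×(252 − 50.7) = m×1970×(50.7 − 9.66)
80849 m = 14216  ⇒  m ≈ 0.1758 kg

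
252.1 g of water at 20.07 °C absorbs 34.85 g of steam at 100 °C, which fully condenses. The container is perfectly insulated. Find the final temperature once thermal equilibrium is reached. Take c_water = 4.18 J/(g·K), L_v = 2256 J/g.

Conservation of energy gives ΣQ = 0:
steam→water at 100 °C releases m L_v = 34.85·2256 = 78622; condensate cools 100→T: 34.85·4.18·(T − 100) = 145.67(T − 100); original water: 1053.8(T − 20.07)
1199.5 T = 78622 + 14567 + 21149 = 114338
T ≈ 95.33 °C, under the boiling point, so the assumption holds.

T_f ≈ 95.3 °C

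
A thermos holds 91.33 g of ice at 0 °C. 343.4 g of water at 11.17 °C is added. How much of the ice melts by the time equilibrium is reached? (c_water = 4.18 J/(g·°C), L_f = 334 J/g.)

m_melted ≈ 48 g

Water can give up m c ΔT = 343.4·4.18·11.17 = 16034 J before reaching 0 °C.
Melting all 91.33 g of ice would need 91.33·334 = 30504 J.
16034 J < 30504 J, so only part of the ice melts and the system sits at 0 °C.
Mass melted = 16034/334 ≈ 48 g.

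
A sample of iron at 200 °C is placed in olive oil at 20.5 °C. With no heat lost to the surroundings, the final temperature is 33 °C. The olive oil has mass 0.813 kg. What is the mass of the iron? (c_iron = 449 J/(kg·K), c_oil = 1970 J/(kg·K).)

Heat lost by the iron = heat gained by the oil:
m×449×(200 − 33) = 0.813×1970×(33 − 20.5)
74983 m = 20020  ⇒  m ≈ 0.267 kg

m ≈ 0.267 kg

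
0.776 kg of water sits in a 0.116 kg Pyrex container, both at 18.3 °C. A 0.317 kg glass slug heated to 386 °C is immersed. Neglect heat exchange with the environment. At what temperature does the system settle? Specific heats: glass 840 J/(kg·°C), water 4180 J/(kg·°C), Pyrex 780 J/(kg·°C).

Energy conservation, ΣQ = 0:
0.317*840*(T − 386) + 0.776*4180*(T − 18.3) + 0.116*780*(T − 18.3) = 0
266.28(T − 386) + 3243.7(T − 18.3) + 90.48(T − 18.3) = 0
3600.4 T = 163799
T = 163799 / 3600.4 = 45.5 °C

T_f ≈ 45.5 °C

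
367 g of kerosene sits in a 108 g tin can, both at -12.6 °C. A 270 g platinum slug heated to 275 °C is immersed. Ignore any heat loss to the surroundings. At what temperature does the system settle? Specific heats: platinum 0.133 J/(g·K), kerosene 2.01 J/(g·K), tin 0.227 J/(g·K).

T_f ≈ 0.3 °C

T_f = Σ m_i c_i T_i / Σ m_i c_i:
T_f = (35.91·275 + 737.67·(-12.6) + 24.52·(-12.6)) / (35.91 + 737.67 + 24.52)
    = 271.71 / 798.1 ≈ 0.34 °C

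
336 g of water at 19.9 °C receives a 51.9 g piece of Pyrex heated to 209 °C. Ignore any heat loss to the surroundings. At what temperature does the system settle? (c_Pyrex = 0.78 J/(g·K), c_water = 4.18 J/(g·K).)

Heat lost by the Pyrex equals heat gained by the water:
51.9×0.78×(209 − T) = 336×4.18×(T − 19.9)
40.48(209 − T) = 1404.5(T − 19.9)
1445 T = 36410  ⇒  T ≈ 25.20 °C

T_f ≈ 25.2 °C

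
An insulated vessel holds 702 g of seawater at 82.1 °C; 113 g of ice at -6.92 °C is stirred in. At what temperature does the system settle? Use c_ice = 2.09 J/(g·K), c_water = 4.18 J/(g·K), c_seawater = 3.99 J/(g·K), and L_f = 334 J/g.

Sum of m c ΔT and latent-heat terms is zero:
warm ice to 0 °C: 113·2.09·(0 − (-6.92)) = 1634.3
  melt ice: 113·334 = 37742
  warm the meltwater: 472.34 T
  seawater: 2801(T − 82.1)
3273.3 T = 229960 − 39376 = 190584
T ≈ 58.22 °C — above 0 °C, consistent with complete melting.

T_f ≈ 58.2 °C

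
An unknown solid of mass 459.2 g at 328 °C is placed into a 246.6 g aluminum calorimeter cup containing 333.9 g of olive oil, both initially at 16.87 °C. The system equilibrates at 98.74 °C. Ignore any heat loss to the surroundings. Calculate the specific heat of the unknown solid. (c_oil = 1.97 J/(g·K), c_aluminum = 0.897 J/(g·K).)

Net heat exchanged in the isolated system is zero:
459.2×c×(98.74 − 328) + 333.9×1.97×(98.74 − 16.87) + 246.6×0.897×(98.74 − 16.87) = 0
-105276 c = -71962
c = -71962/-105276 ≈ 0.6836 J/(g·K)

c ≈ 0.684 J/(g·K)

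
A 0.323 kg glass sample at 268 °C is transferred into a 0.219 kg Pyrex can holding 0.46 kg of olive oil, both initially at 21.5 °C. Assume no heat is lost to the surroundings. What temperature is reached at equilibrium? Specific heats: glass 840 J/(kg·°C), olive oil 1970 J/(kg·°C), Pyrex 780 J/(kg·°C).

T_f ≈ 71.1 °C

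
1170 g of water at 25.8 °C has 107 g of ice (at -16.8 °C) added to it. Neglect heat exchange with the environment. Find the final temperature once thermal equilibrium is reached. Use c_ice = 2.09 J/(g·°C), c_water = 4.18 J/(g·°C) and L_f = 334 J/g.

T_f ≈ 16.2 °C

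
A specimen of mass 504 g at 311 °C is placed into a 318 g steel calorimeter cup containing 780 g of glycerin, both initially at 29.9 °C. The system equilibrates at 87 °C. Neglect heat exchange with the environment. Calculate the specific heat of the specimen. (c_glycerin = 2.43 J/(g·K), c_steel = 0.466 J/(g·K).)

c ≈ 1.03 J/(g·K)

Setting the total heat transfer to zero:
504·c·(87 − 311) + 780·2.43·(87 − 29.9) + 318·0.466·(87 − 29.9) = 0
-112896 c = -116689
c = -116689/-112896 ≈ 1.034 J/(g·K)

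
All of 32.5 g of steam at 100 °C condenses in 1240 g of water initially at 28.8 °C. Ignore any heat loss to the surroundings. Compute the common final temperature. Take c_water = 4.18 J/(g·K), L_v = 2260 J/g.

T_f ≈ 44.4 °C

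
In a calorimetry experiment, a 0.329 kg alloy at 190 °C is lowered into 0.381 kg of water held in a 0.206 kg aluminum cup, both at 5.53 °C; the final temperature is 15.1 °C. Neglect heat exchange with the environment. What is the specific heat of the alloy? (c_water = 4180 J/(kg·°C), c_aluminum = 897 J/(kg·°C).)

c ≈ 296 J/(kg·°C)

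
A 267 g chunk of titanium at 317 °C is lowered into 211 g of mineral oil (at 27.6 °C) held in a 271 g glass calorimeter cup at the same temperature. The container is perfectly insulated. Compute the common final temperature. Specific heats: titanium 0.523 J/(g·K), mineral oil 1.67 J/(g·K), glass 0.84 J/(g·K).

Let T be the final temperature. ΣQ_i = 0:
267·0.523·(T − 317) + 211·1.67·(T − 27.6) + 271·0.84·(T − 27.6) = 0
139.64(T − 317) + 352.37(T − 27.6) + 227.64(T − 27.6) = 0
(139.64 + 352.37 + 227.64) T = 139.64·317 + 352.37·27.6 + 227.64·27.6
T ≈ 83.76 °C

T_f ≈ 83.8 °C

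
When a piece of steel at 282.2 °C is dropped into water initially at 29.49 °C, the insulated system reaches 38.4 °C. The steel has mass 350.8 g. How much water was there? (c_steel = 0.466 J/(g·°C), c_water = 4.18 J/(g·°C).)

Heat lost by the steel = heat gained by the water:
350.8·0.466·(282.2 − 38.4) = m·4.18·(38.4 − 29.49)
37.24 m = 39855  ⇒  m ≈ 1070 g

m ≈ 1070 g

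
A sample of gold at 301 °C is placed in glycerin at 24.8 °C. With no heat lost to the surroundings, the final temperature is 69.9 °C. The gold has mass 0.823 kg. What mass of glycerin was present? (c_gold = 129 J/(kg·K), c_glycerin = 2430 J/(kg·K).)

m ≈ 0.224 kg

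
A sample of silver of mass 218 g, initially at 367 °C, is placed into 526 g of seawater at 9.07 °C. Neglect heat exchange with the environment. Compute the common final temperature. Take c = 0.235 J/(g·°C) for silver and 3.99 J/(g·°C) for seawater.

T_f ≈ 17.6 °C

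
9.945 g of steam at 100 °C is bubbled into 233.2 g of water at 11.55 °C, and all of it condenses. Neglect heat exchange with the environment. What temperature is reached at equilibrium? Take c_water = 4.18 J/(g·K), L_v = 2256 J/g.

T_f ≈ 37.2 °C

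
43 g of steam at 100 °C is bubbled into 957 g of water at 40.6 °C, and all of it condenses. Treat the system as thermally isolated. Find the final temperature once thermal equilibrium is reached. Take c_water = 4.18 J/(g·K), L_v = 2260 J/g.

Taking heat into each body as positive, Σ m c ΔT = 0:
condense steam: −43×2260 = −97180
  condensate cools 100→T: 43×4.18×(T − 100) = 179.74(T − 100)
  original water: 4000.3(T − 40.6)
4180 T = 97180 + 17974 + 162411 = 277565
T ≈ 66.40 °C (< 100 °C, so full condensation is consistent).

T_f ≈ 66.4 °C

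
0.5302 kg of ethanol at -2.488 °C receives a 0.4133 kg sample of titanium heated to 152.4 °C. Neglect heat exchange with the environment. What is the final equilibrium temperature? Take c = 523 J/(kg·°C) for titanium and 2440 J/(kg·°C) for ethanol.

T_f ≈ 19.7 °C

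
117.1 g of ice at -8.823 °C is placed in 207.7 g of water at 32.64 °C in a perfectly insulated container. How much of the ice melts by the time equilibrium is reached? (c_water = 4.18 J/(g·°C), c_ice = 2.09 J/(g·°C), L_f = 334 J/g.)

Heat available from the water dropping to 0 °C: 207.7·4.18·32.64 = 28338 J.
Warming the ice to 0 °C takes 117.1·2.09·8.823 = 2159.3 J, leaving 26178 J for melting.
Fully melting the ice requires m_ice L_f = 117.1·334 = 39111 J.
That's not enough to melt it all — equilibrium is at 0 °C with ice remaining.
m_melt = 26178 / L_f = 78.38 g.

m_melted ≈ 78.4 g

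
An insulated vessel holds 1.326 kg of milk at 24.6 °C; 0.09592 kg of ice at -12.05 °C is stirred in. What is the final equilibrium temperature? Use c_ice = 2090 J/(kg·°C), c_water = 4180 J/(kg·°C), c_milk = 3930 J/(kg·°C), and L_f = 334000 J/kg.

Sum of m c ΔT and latent-heat terms is zero:
warm ice to 0 °C: 0.09592·2090·(0 − (-12.05)) = 2415.7; latent heat to melt: 0.09592·334000 = 32037; meltwater 0→T: 0.09592·4180·T = 400.95 T; milk cools: 1.326·3930·(T − 24.6) = 5211.2(T − 24.6)
5612.1 T = 128195 − 34453 = 93742
T ≈ 16.70 °C. Since T > 0 °C, the all-ice-melts assumption holds.

T_f ≈ 16.7 °C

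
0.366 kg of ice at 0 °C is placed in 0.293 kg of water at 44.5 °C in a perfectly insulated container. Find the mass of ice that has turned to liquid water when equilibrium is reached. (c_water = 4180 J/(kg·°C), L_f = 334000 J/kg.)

Water can give up m c ΔT = 0.293·4180·44.5 = 54501 J before reaching 0 °C.
Fully melting the ice requires m_ice L_f = 0.366·334000 = 122244 J.
Since 54501 < 122244 J, not all the ice melts; equilibrium is at 0 °C.
Mass melted = 54501/334000 ≈ 0.1632 kg.

m_melted ≈ 0.163 kg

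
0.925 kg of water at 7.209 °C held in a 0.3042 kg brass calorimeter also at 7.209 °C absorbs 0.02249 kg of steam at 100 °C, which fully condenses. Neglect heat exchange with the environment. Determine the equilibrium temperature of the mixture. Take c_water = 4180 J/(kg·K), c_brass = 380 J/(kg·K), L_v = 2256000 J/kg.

Energy conservation, ΣQ = 0:
steam→water at 100 °C releases m L_v = 0.02249×2256000 = 50737; condensate cools 100→T: 0.02249×4180×(T − 100) = 94.01(T − 100); water warms: 0.925×4180×(T − 7.209) = 3866.5(T − 7.209); cup: 115.6(T − 7.209)
4076.1 T = 50737 + 9400.8 + 28707 = 88845
T ≈ 21.80 °C — below 100 °C, confirming all the steam condensed.

T_f ≈ 21.8 °C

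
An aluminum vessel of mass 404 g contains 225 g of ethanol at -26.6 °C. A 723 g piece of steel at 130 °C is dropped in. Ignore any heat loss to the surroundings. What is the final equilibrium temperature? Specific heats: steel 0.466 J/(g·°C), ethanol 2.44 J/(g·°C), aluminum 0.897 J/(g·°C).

T_f ≈ 15.7 °C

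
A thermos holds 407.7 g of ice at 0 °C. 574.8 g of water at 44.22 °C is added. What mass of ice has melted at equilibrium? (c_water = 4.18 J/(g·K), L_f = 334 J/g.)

m_melted ≈ 318 g

Cooling the water to 0 °C releases 574.8·4.18·44.22 = 106246 J.
To melt every bit of ice: 407.7·334 = 136172 J.
106246 J < 136172 J, so only part of the ice melts and the system sits at 0 °C.
Mass melted = 106246/334 ≈ 318.1 g.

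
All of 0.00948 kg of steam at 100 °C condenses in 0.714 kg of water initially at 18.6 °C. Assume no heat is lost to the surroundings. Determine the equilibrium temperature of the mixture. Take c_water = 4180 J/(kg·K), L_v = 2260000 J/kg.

Sum of m c ΔT and latent-heat terms is zero:
latent heat released on condensation: 0.00948×2260000 = 21425; condensate cools 100→T: 0.00948×4180×(T − 100) = 39.63(T − 100); original water: 2984.5(T − 18.6)
3024.1 T = 21425 + 3962.6 + 55512 = 80900
T ≈ 26.75 °C — below 100 °C, confirming all the steam condensed.

T_f ≈ 26.8 °C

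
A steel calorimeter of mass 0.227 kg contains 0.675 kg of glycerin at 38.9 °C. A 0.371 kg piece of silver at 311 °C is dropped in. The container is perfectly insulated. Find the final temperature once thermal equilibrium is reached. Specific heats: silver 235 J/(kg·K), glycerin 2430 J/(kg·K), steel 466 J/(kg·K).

Setting the total heat transfer to zero:
0.371·235·(T − 311) + 0.675·2430·(T − 38.9) + 0.227·466·(T − 38.9) = 0
87.19(T − 311) + 1640.2(T − 38.9) + 105.78(T − 38.9) = 0
(87.19 + 1640.2 + 105.78) T = 87.19·311 + 1640.2·38.9 + 105.78·38.9
T ≈ 51.84 °C

T_f ≈ 51.8 °C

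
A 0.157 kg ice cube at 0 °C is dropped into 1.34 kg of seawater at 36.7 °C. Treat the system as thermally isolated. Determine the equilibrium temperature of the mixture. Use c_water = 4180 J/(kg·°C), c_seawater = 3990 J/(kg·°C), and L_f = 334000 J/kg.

T_f ≈ 24.0 °C

Energy conservation, ΣQ = 0:
fusion: m_ice L_f = 0.157·334000 = 52438; warm the meltwater: 656.26 T; seawater: 5346.6(T − 36.7)
6002.9 T = 196220 − 52438 = 143782
T ≈ 23.95 °C — above 0 °C, consistent with complete melting.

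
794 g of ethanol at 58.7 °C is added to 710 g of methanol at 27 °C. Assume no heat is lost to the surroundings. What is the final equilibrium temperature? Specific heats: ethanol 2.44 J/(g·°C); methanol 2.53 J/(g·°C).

Heat gained plus heat lost sum to zero:
794·2.44·(T − 58.7) + 710·2.53·(T − 27) = 0
3733.7 T = 162223
T = 162223/3733.7 ≈ 43.45 °C

T_f ≈ 43.4 °C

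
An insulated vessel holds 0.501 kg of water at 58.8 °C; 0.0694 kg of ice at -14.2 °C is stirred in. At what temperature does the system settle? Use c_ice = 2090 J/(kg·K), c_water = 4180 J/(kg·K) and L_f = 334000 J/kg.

Energy balance with sensible and latent terms:
ice -14.2→0 °C: 0.0694·2090·14.2 = 2059.7
  melt ice: 0.0694·334000 = 23180
  meltwater 0→T: 0.0694·4180·T = 290.09 T
  water: 2094.2(T − 58.8)
2384.3 T = 123138 − 25239 = 97899
T ≈ 41.06 °C (positive, so assuming full melt was valid).

T_f ≈ 41.1 °C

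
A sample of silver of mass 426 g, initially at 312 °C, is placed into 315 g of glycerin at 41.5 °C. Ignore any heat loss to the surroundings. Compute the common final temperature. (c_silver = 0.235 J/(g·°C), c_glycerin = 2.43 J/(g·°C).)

T_f ≈ 72.8 °C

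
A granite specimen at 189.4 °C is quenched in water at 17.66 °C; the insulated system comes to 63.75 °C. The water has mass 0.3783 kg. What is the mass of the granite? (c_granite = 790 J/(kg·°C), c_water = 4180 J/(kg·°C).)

Net heat exchanged in the isolated system is zero:
m·790·(63.75 − 189.4) + 0.3783·4180·(63.75 − 17.66) = 0
-99264 m = -72882
m = -72882/-99264 ≈ 0.7342 kg

m ≈ 0.734 kg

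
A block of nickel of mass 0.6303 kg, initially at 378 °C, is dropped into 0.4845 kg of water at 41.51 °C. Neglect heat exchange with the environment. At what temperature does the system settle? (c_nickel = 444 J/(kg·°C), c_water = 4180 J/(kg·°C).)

T_f ≈ 82.4 °C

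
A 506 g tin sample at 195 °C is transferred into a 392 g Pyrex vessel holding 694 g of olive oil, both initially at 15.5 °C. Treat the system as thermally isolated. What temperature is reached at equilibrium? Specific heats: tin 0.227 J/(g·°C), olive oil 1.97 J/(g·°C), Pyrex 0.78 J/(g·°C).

Setting the total heat transfer to zero:
506*0.227*(T − 195) + 694*1.97*(T − 15.5) + 392*0.78*(T − 15.5) = 0
114.86(T − 195) + 1367.2(T − 15.5) + 305.76(T − 15.5) = 0
1787.8 T = 48329
T ≈ 27.03 °C

T_f ≈ 27.0 °C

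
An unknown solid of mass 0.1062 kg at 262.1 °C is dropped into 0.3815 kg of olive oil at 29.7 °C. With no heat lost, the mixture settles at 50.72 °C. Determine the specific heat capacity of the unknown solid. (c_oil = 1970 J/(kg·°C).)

Heat lost by the unknown solid = heat gained by the oil:
0.1062·c·(262.1 − 50.72) = 0.3815·1970·(50.72 − 29.7)
22.45 c = 15798  ⇒  c ≈ 703.7 J/(kg·°C)

c ≈ 704 J/(kg·°C)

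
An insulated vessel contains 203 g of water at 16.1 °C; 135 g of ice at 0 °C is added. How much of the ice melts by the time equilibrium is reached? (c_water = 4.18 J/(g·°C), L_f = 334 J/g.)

Cooling the water to 0 °C releases 203·4.18·16.1 = 13661 J.
Fully melting the ice requires m_ice L_f = 135·334 = 45090 J.
That's not enough to melt it all — equilibrium is at 0 °C with ice remaining.
Mass melted = 13661/334 ≈ 40.9 g.

m_melted ≈ 40.9 g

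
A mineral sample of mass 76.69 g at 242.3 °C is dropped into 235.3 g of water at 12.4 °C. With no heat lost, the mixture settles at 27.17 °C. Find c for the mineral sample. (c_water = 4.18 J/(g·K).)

Let T be the final temperature. ΣQ_i = 0:
76.69·c·(27.17 − 242.3) + 235.3·4.18·(27.17 − 12.4) = 0
-16498 c = -14527
c = -14527/-16498 ≈ 0.8805 J/(g·K)

c ≈ 0.881 J/(g·K)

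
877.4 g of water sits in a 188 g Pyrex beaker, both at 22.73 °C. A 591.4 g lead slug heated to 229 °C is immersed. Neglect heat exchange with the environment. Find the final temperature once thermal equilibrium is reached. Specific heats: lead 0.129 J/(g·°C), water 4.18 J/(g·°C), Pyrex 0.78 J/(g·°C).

T_f = Σ m_i c_i T_i / Σ m_i c_i:
T_f = (76.29·229 + 3667.5·22.73 + 146.64·22.73) / (76.29 + 3667.5 + 146.64)
    = 104167 / 3890.5 ≈ 26.77 °C

T_f ≈ 26.8 °C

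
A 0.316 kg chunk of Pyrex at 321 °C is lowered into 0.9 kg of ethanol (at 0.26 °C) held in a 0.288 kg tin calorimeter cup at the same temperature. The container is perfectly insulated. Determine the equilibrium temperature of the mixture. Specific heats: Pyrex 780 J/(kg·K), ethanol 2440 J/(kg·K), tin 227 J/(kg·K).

T_f = Σ m_i c_i T_i / Σ m_i c_i:
T_f = (246.48*321 + 2196*0.26 + 65.38*0.26) / (246.48 + 2196 + 65.38)
    = 79708 / 2507.9 ≈ 31.78 °C

T_f ≈ 31.8 °C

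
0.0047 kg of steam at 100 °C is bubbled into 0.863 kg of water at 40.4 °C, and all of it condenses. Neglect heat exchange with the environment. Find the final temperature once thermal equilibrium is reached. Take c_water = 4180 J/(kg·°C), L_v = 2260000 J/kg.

Sum of m c ΔT and latent-heat terms is zero:
condense steam: −0.0047·2260000 = −10622; condensed water 100 °C→T: 19.65(T − 100); original water: 3607.3(T − 40.4)
3627 T = 10622 + 1964.6 + 145737 = 158323
T ≈ 43.65 °C — below 100 °C, confirming all the steam condensed.

T_f ≈ 43.7 °C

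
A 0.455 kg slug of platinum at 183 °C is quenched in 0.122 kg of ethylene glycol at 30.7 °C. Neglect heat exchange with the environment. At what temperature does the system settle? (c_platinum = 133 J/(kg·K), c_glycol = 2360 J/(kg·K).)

Taking heat into each body as positive, Σ m c ΔT = 0:
0.455×133×(T − 183) + 0.122×2360×(T − 30.7) = 0
60.52(T − 183) + 287.92(T − 30.7) = 0
348.44 T = 19913
T = 19913 / 348.44 = 57.2 °C

T_f ≈ 57.2 °C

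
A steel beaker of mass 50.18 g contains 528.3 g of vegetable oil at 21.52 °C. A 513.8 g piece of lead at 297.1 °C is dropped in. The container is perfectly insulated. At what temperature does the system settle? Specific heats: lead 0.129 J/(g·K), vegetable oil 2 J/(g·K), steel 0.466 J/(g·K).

Setting the total heat transfer to zero:
513.8·0.129·(T − 297.1) + 528.3·2·(T − 21.52) + 50.18·0.466·(T − 21.52) = 0
66.28(T − 297.1) + 1056.6(T − 21.52) + 23.38(T − 21.52) = 0
1146.3 T = 42933
T = 42933 / 1146.3 = 37.5 °C

T_f ≈ 37.5 °C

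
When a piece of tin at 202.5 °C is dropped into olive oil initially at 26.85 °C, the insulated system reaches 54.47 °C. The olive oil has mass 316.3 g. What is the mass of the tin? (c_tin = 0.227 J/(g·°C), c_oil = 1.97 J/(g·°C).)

m ≈ 512 g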